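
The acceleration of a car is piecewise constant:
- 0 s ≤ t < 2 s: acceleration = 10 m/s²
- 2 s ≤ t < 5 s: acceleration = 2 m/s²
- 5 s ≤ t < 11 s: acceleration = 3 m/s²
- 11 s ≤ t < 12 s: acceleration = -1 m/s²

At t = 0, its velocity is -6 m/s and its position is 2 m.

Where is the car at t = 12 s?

272.5 m

On each constant-a segment, Δv = aΔt and Δx = v₀Δt + ½aΔt²; chain segment to segment.
0–2 s: v starts -6 m/s; Δx = -6·2 + ½·10·2² = 8 m; v ends 14 m/s.
2–5 s: v starts 14 m/s; Δx = 14·3 + ½·2·3² = 51 m; v ends 20 m/s.
5–11 s: v starts 20 m/s; Δx = 20·6 + ½·3·6² = 174 m; v ends 38 m/s.
11–12 s: v starts 38 m/s; Δx = 38·1 + ½·-1·1² = 37.5 m; v ends 37 m/s.
x(12) = 2 + Σ Δx = 272.5 m.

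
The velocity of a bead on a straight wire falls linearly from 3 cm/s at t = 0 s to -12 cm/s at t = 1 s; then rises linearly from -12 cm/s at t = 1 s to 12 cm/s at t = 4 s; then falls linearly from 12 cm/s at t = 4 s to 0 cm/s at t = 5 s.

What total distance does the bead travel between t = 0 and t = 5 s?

Total distance travelled is ∫|v| dt — sum the magnitudes of each area piece.
0–1 s: v = 0 at t = 0.2 s; triangle areas 0.3 + 4.8 = 5.1 cm
1–4 s: v = 0 at t = 2.5 s; triangle areas 9 + 9 = 18 cm
4–5 s: |½(12 + 0)(1)| = 6 cm
Total distance = 29.1 cm

29.1 cm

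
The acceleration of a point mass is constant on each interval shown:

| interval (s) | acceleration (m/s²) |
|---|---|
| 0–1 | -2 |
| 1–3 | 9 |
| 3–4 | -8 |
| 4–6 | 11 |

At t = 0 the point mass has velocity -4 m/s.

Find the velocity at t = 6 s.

26 m/s

Δv equals the area under the a-t graph; then v = v₀ + Δv.
0–1 s: -2 × 1 = -2 m/s
1–3 s: 9 × 2 = 18 m/s
3–4 s: -8 × 1 = -8 m/s
4–6 s: 11 × 2 = 22 m/s
Δv = 30 m/s, so v(6) = -4 + (30) = 26 m/s.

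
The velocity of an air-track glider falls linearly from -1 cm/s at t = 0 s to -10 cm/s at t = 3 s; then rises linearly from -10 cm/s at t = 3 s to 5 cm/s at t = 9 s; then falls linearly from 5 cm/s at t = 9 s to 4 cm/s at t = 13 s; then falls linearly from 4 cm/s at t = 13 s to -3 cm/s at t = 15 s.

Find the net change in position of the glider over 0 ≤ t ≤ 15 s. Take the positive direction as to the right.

-12.5 cm

Net displacement equals the area under the velocity-time graph (areas below the axis count negative).
0–3 s: ½(-1 + -10)(3) = -16.5 cm
3–9 s: ½(-10 + 5)(6) = -15 cm
9–13 s: ½(5 + 4)(4) = 18 cm
13–15 s: ½(4 + -3)(2) = 1 cm
Net displacement = -12.5 cm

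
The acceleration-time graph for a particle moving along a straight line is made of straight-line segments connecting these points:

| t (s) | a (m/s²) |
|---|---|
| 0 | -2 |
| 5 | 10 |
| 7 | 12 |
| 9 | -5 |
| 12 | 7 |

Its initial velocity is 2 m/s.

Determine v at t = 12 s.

Δv equals the area under the a-t graph; then v = v₀ + Δv.
0–5 s: ½(-2 + 10)(5) = 20 m/s
5–7 s: ½(10 + 12)(2) = 22 m/s
7–9 s: ½(12 + -5)(2) = 7 m/s
9–12 s: ½(-5 + 7)(3) = 3 m/s
Δv = 52 m/s, so v(12) = 2 + (52) = 54 m/s.

54 m/s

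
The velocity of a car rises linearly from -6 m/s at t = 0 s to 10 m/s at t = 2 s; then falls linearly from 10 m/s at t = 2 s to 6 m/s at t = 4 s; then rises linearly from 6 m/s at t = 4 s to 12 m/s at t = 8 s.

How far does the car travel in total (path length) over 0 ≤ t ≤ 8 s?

60.5 m

Total distance travelled is ∫|v| dt — sum the magnitudes of each area piece.
0–2 s: v = 0 at t = 0.75 s; triangle areas 2.25 + 6.25 = 8.5 m
2–4 s: |½(10 + 6)(2)| = 16 m
4–8 s: |½(6 + 12)(4)| = 36 m
Total distance = 60.5 m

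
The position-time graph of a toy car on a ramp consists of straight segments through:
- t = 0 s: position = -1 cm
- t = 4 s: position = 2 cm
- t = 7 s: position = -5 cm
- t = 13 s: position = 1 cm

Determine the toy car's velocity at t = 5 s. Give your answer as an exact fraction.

-7/3 cm/s

Velocity is the slope of the x-t graph on 4–7 s: (-5 − 2)/(7 − 4) = -7/3 cm/s.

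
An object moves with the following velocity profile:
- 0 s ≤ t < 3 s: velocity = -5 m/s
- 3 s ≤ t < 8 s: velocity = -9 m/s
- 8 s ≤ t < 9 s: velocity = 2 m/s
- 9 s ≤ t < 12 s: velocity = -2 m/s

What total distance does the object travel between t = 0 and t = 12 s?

Total distance travelled is ∫|v| dt — sum the magnitudes of each area piece.
0–3 s: |-5| × 3 = 15 m
3–8 s: |-9| × 5 = 45 m
8–9 s: |2| × 1 = 2 m
9–12 s: |-2| × 3 = 6 m
Total distance = 68 m

68 m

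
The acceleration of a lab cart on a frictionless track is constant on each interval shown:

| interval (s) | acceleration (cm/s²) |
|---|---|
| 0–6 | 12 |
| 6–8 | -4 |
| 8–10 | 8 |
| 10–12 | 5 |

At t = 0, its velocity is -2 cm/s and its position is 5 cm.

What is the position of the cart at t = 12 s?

On each constant-a segment, Δv = aΔt and Δx = v₀Δt + ½aΔt²; chain segment to segment.
0–6 s: v starts -2 cm/s; Δx = -2·6 + ½·12·6² = 204 cm; v ends 70 cm/s.
6–8 s: v starts 70 cm/s; Δx = 70·2 + ½·-4·2² = 132 cm; v ends 62 cm/s.
8–10 s: v starts 62 cm/s; Δx = 62·2 + ½·8·2² = 140 cm; v ends 78 cm/s.
10–12 s: v starts 78 cm/s; Δx = 78·2 + ½·5·2² = 166 cm; v ends 88 cm/s.
x(12) = 5 + Σ Δx = 647 cm.

647 cm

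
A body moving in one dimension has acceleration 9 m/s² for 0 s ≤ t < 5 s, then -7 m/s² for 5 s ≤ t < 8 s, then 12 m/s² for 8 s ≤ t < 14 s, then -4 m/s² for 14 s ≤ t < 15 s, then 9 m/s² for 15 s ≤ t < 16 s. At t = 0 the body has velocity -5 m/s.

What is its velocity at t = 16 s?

96 m/s

Δv equals the area under the a-t graph; then v = v₀ + Δv.
0–5 s: 9 × 5 = 45 m/s
5–8 s: -7 × 3 = -21 m/s
8–14 s: 12 × 6 = 72 m/s
14–15 s: -4 × 1 = -4 m/s
15–16 s: 9 × 1 = 9 m/s
Δv = 101 m/s, so v(16) = -5 + (101) = 96 m/s.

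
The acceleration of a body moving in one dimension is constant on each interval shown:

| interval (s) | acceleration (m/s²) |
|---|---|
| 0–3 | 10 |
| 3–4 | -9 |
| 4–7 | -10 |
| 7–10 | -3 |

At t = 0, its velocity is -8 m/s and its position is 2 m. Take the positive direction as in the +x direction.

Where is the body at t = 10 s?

On each constant-a segment, Δv = aΔt and Δx = v₀Δt + ½aΔt²; chain segment to segment.
0–3 s: v starts -8 m/s; Δx = -8·3 + ½·10·3² = 21 m; v ends 22 m/s.
3–4 s: v starts 22 m/s; Δx = 22·1 + ½·-9·1² = 17.5 m; v ends 13 m/s.
4–7 s: v starts 13 m/s; Δx = 13·3 + ½·-10·3² = -6 m; v ends -17 m/s.
7–10 s: v starts -17 m/s; Δx = -17·3 + ½·-3·3² = -64.5 m; v ends -26 m/s.
x(10) = 2 + Σ Δx = -30 m.

-30 m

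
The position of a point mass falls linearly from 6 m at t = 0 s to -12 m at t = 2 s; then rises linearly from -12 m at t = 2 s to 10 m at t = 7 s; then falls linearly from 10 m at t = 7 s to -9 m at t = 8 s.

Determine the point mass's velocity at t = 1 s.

-9 m/s

Velocity is the slope of the x-t graph on 0–2 s: (-12 − 6)/(2 − 0) = -9 m/s.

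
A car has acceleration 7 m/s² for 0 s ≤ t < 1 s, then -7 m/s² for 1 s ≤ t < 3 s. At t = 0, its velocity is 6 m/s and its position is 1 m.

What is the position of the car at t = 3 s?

22.5 m

On each constant-a segment, Δv = aΔt and Δx = v₀Δt + ½aΔt²; chain segment to segment.
0–1 s: v starts 6 m/s; Δx = 6·1 + ½·7·1² = 9.5 m; v ends 13 m/s.
1–3 s: v starts 13 m/s; Δx = 13·2 + ½·-7·2² = 12 m; v ends -1 m/s.
x(3) = 1 + Σ Δx = 22.5 m.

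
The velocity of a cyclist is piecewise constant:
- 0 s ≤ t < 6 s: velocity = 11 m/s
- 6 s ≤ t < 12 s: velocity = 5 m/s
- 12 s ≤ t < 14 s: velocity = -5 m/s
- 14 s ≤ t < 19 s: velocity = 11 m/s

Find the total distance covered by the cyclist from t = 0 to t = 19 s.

161 m

Distance (not displacement) is the total path length: add the absolute areas under v-t.
0–6 s: |11| × 6 = 66 m
6–12 s: |5| × 6 = 30 m
12–14 s: |-5| × 2 = 10 m
14–19 s: |11| × 5 = 55 m
Total distance = 161 m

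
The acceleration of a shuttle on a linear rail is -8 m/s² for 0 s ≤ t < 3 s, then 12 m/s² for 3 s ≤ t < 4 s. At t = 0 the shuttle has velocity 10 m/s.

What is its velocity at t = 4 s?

-2 m/s

Δv equals the area under the a-t graph; then v = v₀ + Δv.
0–3 s: -8 × 3 = -24 m/s
3–4 s: 12 × 1 = 12 m/s
Δv = -12 m/s, so v(4) = 10 + (-12) = -2 m/s.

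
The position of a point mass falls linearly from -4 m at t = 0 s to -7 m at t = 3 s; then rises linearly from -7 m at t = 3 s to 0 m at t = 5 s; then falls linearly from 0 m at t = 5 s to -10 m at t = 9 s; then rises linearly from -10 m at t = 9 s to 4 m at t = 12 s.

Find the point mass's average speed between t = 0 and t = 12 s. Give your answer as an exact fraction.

Average speed = (total path length)/(elapsed time); on a piecewise-linear x-t graph the path length is Σ|Δx|.
0–3 s: |Δx| = |-7 − -4| = 3 m
3–5 s: |Δx| = |0 − -7| = 7 m
5–9 s: |Δx| = |-10 − 0| = 10 m
9–12 s: |Δx| = |4 − -10| = 14 m
Total path = 34 m; average speed = 34/12 = 17/6 m/s.

17/6 m/s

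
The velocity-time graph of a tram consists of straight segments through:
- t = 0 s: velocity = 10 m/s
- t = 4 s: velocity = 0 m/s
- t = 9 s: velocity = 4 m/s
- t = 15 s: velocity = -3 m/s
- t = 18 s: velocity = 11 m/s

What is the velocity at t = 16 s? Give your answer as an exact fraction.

On 15–18 s the graph is linear from -3 to 11 m/s: v(16) = -3 + (11 − -3)·(16 − 15)/(18 − 15) = 5/3 m/s.

5/3 m/s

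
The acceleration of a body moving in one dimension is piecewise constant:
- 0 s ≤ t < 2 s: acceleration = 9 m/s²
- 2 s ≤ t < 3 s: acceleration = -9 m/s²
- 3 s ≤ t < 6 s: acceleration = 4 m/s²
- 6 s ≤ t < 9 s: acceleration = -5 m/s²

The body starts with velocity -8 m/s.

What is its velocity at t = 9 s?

Δv equals the area under the a-t graph; then v = v₀ + Δv.
0–2 s: 9 × 2 = 18 m/s
2–3 s: -9 × 1 = -9 m/s
3–6 s: 4 × 3 = 12 m/s
6–9 s: -5 × 3 = -15 m/s
Δv = 6 m/s, so v(9) = -8 + (6) = -2 m/s.

-2 m/s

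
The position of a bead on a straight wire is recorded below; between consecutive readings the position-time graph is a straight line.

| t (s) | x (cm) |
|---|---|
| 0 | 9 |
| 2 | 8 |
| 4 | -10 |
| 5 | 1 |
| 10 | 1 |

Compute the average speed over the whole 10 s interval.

3 cm/s

Average speed = (total path length)/(elapsed time); on a piecewise-linear x-t graph the path length is Σ|Δx|.
0–2 s: |Δx| = |8 − 9| = 1 cm
2–4 s: |Δx| = |-10 − 8| = 18 cm
4–5 s: |Δx| = |1 − -10| = 11 cm
5–10 s: |Δx| = |1 − 1| = 0 cm
Total path = 30 cm; average speed = 30/10 = 3 cm/s.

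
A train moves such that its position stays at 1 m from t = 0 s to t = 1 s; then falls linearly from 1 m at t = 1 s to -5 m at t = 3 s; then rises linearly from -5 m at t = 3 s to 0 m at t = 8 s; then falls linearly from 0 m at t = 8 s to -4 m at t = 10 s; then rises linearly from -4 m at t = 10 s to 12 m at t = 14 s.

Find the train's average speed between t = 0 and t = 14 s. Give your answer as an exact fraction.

Average speed = (total path length)/(elapsed time); on a piecewise-linear x-t graph the path length is Σ|Δx|.
0–1 s: |Δx| = |1 − 1| = 0 m
1–3 s: |Δx| = |-5 − 1| = 6 m
3–8 s: |Δx| = |0 − -5| = 5 m
8–10 s: |Δx| = |-4 − 0| = 4 m
10–14 s: |Δx| = |12 − -4| = 16 m
Total path = 31 m; average speed = 31/14 = 31/14 m/s.

31/14 m/s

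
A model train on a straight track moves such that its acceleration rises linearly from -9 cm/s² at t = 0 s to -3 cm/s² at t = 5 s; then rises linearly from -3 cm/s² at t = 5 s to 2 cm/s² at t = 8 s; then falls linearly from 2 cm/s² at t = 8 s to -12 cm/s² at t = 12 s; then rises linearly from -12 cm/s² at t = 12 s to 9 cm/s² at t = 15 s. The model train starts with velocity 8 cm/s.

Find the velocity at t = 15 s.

-48 cm/s

Δv equals the area under the a-t graph; then v = v₀ + Δv.
0–5 s: ½(-9 + -3)(5) = -30 cm/s
5–8 s: ½(-3 + 2)(3) = -1.5 cm/s
8–12 s: ½(2 + -12)(4) = -20 cm/s
12–15 s: ½(-12 + 9)(3) = -4.5 cm/s
Δv = -56 cm/s, so v(15) = 8 + (-56) = -48 cm/s.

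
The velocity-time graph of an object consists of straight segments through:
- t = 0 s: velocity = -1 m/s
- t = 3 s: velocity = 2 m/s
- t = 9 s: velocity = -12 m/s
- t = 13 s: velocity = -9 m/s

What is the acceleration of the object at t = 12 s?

0.75 m/s²

Acceleration is the slope of the v-t graph on 9–13 s: (-9 − -12)/(13 − 9) = 0.75 m/s².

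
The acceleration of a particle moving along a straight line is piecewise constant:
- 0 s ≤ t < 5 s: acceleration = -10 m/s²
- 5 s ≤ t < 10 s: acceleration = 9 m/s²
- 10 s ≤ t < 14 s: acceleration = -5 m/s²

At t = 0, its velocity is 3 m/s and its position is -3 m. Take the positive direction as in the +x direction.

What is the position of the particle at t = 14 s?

On each constant-a segment, Δv = aΔt and Δx = v₀Δt + ½aΔt²; chain segment to segment.
0–5 s: v starts 3 m/s; Δx = 3·5 + ½·-10·5² = -110 m; v ends -47 m/s.
5–10 s: v starts -47 m/s; Δx = -47·5 + ½·9·5² = -122.5 m; v ends -2 m/s.
10–14 s: v starts -2 m/s; Δx = -2·4 + ½·-5·4² = -48 m; v ends -22 m/s.
x(14) = -3 + Σ Δx = -283.5 m.

-283.5 m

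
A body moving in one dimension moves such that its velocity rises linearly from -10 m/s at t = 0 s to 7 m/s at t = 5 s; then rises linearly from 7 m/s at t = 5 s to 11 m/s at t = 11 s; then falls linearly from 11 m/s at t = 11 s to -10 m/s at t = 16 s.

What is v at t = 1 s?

-6.6 m/s

On 0–5 s the graph is linear from -10 to 7 m/s: v(1) = -10 + (7 − -10)·(1 − 0)/(5 − 0) = -6.6 m/s.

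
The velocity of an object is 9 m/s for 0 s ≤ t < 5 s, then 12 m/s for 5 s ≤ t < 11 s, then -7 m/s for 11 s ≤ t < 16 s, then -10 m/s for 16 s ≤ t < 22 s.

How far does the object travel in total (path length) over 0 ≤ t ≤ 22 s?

Distance (not displacement) is the total path length: add the absolute areas under v-t.
0–5 s: |9| × 5 = 45 m
5–11 s: |12| × 6 = 72 m
11–16 s: |-7| × 5 = 35 m
16–22 s: |-10| × 6 = 60 m
Total distance = 212 m

212 m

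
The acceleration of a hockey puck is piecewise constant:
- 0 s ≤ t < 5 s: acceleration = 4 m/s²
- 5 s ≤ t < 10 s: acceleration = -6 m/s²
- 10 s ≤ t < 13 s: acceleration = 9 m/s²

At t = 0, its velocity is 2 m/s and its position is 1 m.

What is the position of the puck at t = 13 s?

On each constant-a segment, Δv = aΔt and Δx = v₀Δt + ½aΔt²; chain segment to segment.
0–5 s: v starts 2 m/s; Δx = 2·5 + ½·4·5² = 60 m; v ends 22 m/s.
5–10 s: v starts 22 m/s; Δx = 22·5 + ½·-6·5² = 35 m; v ends -8 m/s.
10–13 s: v starts -8 m/s; Δx = -8·3 + ½·9·3² = 16.5 m; v ends 19 m/s.
x(13) = 1 + Σ Δx = 112.5 m.

112.5 m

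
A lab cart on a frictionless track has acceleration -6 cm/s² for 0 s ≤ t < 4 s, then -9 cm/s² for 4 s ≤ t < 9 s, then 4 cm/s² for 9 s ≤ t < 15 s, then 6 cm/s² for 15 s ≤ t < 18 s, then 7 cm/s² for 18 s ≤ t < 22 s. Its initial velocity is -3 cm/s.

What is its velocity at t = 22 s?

Δv equals the area under the a-t graph; then v = v₀ + Δv.
0–4 s: -6 × 4 = -24 cm/s
4–9 s: -9 × 5 = -45 cm/s
9–15 s: 4 × 6 = 24 cm/s
15–18 s: 6 × 3 = 18 cm/s
18–22 s: 7 × 4 = 28 cm/s
Δv = 1 cm/s, so v(22) = -3 + (1) = -2 cm/s.

-2 cm/s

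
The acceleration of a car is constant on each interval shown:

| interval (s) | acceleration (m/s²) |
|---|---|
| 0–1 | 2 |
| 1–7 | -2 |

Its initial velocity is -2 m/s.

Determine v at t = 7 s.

-12 m/s

Δv equals the area under the a-t graph; then v = v₀ + Δv.
0–1 s: 2 × 1 = 2 m/s
1–7 s: -2 × 6 = -12 m/s
Δv = -10 m/s, so v(7) = -2 + (-10) = -12 m/s.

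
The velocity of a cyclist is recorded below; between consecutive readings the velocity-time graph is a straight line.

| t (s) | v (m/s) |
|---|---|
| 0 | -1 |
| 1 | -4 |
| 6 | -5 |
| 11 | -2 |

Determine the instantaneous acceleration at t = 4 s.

Acceleration is the slope of the v-t graph on 1–6 s: (-5 − -4)/(6 − 1) = -0.2 m/s².

-0.2 m/s²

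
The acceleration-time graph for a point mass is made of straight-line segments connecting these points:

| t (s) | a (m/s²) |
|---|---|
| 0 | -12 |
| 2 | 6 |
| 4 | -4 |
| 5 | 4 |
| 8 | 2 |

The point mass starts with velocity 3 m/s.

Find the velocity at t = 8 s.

8 m/s

Δv equals the area under the a-t graph; then v = v₀ + Δv.
0–2 s: ½(-12 + 6)(2) = -6 m/s
2–4 s: ½(6 + -4)(2) = 2 m/s
4–5 s: ½(-4 + 4)(1) = 0 m/s
5–8 s: ½(4 + 2)(3) = 9 m/s
Δv = 5 m/s, so v(8) = 3 + (5) = 8 m/s.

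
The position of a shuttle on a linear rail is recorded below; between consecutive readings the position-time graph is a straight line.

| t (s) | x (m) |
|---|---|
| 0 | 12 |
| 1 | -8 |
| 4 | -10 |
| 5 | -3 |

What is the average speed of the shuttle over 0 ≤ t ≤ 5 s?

Average speed = (total path length)/(elapsed time); on a piecewise-linear x-t graph the path length is Σ|Δx|.
0–1 s: |Δx| = |-8 − 12| = 20 m
1–4 s: |Δx| = |-10 − -8| = 2 m
4–5 s: |Δx| = |-3 − -10| = 7 m
Total path = 29 m; average speed = 29/5 = 5.8 m/s.

5.8 m/s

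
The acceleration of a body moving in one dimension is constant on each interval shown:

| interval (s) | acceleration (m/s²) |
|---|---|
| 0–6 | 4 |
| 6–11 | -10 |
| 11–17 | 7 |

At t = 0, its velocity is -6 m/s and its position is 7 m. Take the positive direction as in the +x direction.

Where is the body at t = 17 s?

On each constant-a segment, Δv = aΔt and Δx = v₀Δt + ½aΔt²; chain segment to segment.
0–6 s: v starts -6 m/s; Δx = -6·6 + ½·4·6² = 36 m; v ends 18 m/s.
6–11 s: v starts 18 m/s; Δx = 18·5 + ½·-10·5² = -35 m; v ends -32 m/s.
11–17 s: v starts -32 m/s; Δx = -32·6 + ½·7·6² = -66 m; v ends 10 m/s.
x(17) = 7 + Σ Δx = -58 m.

-58 m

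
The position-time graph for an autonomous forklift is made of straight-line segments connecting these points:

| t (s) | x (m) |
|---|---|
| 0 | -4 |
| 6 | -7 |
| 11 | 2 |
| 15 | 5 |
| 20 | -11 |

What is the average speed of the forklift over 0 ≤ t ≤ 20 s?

Average speed = (total path length)/(elapsed time); on a piecewise-linear x-t graph the path length is Σ|Δx|.
0–6 s: |Δx| = |-7 − -4| = 3 m
6–11 s: |Δx| = |2 − -7| = 9 m
11–15 s: |Δx| = |5 − 2| = 3 m
15–20 s: |Δx| = |-11 − 5| = 16 m
Total path = 31 m; average speed = 31/20 = 1.55 m/s.

1.55 m/s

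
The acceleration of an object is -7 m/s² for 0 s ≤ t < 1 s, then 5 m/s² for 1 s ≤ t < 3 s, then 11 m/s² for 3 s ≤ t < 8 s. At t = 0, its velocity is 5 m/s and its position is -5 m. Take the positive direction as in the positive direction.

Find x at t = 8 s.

On each constant-a segment, Δv = aΔt and Δx = v₀Δt + ½aΔt²; chain segment to segment.
0–1 s: v starts 5 m/s; Δx = 5·1 + ½·-7·1² = 1.5 m; v ends -2 m/s.
1–3 s: v starts -2 m/s; Δx = -2·2 + ½·5·2² = 6 m; v ends 8 m/s.
3–8 s: v starts 8 m/s; Δx = 8·5 + ½·11·5² = 177.5 m; v ends 63 m/s.
x(8) = -5 + Σ Δx = 180 m.

180 m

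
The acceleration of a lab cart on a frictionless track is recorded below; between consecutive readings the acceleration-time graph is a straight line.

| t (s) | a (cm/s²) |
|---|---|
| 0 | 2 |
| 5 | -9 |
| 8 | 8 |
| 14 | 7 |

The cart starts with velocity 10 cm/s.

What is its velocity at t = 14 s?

36 cm/s

Δv equals the area under the a-t graph; then v = v₀ + Δv.
0–5 s: ½(2 + -9)(5) = -17.5 cm/s
5–8 s: ½(-9 + 8)(3) = -1.5 cm/s
8–14 s: ½(8 + 7)(6) = 45 cm/s
Δv = 26 cm/s, so v(14) = 10 + (26) = 36 cm/s.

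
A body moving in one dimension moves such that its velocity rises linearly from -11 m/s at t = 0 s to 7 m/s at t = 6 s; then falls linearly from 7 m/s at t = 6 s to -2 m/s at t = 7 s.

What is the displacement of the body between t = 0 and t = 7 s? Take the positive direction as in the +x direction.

-9.5 m

Displacement is the signed area under the v-t curve.
0–6 s: ½(-11 + 7)(6) = -12 m
6–7 s: ½(7 + -2)(1) = 2.5 m
Net displacement = -9.5 m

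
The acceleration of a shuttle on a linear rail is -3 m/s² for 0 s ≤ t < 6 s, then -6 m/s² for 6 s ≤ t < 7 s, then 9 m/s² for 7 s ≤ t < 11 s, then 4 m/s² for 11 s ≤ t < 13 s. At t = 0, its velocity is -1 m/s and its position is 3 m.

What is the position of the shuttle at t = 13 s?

-77 m

On each constant-a segment, Δv = aΔt and Δx = v₀Δt + ½aΔt²; chain segment to segment.
0–6 s: v starts -1 m/s; Δx = -1·6 + ½·-3·6² = -60 m; v ends -19 m/s.
6–7 s: v starts -19 m/s; Δx = -19·1 + ½·-6·1² = -22 m; v ends -25 m/s.
7–11 s: v starts -25 m/s; Δx = -25·4 + ½·9·4² = -28 m; v ends 11 m/s.
11–13 s: v starts 11 m/s; Δx = 11·2 + ½·4·2² = 30 m; v ends 19 m/s.
x(13) = 3 + Σ Δx = -77 m.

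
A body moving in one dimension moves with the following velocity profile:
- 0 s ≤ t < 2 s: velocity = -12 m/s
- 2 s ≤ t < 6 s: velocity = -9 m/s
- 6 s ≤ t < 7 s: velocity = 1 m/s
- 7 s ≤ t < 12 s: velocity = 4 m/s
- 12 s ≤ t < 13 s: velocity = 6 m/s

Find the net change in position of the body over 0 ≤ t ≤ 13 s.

-33 m

Displacement is the signed area under the v-t curve.
0–2 s: -12 × 2 = -24 m
2–6 s: -9 × 4 = -36 m
6–7 s: 1 × 1 = 1 m
7–12 s: 4 × 5 = 20 m
12–13 s: 6 × 1 = 6 m
Net displacement = -33 m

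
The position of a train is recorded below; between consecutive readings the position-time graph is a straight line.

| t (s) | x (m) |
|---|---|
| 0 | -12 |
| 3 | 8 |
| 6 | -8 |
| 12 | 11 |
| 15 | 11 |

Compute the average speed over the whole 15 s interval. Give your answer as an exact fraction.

Average speed = (total path length)/(elapsed time); on a piecewise-linear x-t graph the path length is Σ|Δx|.
0–3 s: |Δx| = |8 − -12| = 20 m
3–6 s: |Δx| = |-8 − 8| = 16 m
6–12 s: |Δx| = |11 − -8| = 19 m
12–15 s: |Δx| = |11 − 11| = 0 m
Total path = 55 m; average speed = 55/15 = 11/3 m/s.

11/3 m/s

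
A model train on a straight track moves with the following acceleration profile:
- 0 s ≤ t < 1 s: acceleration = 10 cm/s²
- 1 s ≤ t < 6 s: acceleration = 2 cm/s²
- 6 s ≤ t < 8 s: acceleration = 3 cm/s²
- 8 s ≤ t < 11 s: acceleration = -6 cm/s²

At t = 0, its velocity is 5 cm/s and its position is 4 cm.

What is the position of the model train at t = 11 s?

On each constant-a segment, Δv = aΔt and Δx = v₀Δt + ½aΔt²; chain segment to segment.
0–1 s: v starts 5 cm/s; Δx = 5·1 + ½·10·1² = 10 cm; v ends 15 cm/s.
1–6 s: v starts 15 cm/s; Δx = 15·5 + ½·2·5² = 100 cm; v ends 25 cm/s.
6–8 s: v starts 25 cm/s; Δx = 25·2 + ½·3·2² = 56 cm; v ends 31 cm/s.
8–11 s: v starts 31 cm/s; Δx = 31·3 + ½·-6·3² = 66 cm; v ends 13 cm/s.
x(11) = 4 + Σ Δx = 236 cm.

236 cm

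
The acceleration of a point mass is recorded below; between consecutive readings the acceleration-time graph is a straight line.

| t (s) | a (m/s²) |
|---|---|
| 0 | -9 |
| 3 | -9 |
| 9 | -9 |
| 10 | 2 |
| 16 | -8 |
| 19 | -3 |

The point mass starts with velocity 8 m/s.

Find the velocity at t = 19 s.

-111 m/s

Δv equals the area under the a-t graph; then v = v₀ + Δv.
0–3 s: -9 × 3 = -27 m/s
3–9 s: -9 × 6 = -54 m/s
9–10 s: ½(-9 + 2)(1) = -3.5 m/s
10–16 s: ½(2 + -8)(6) = -18 m/s
16–19 s: ½(-8 + -3)(3) = -16.5 m/s
Δv = -119 m/s, so v(19) = 8 + (-119) = -111 m/s.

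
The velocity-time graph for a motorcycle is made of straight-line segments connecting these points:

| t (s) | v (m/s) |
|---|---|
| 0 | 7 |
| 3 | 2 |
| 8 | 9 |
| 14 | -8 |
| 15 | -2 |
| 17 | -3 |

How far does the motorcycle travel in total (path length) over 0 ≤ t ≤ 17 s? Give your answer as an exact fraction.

1302/17 m

Total distance travelled is ∫|v| dt — sum the magnitudes of each area piece.
0–3 s: |½(7 + 2)(3)| = 13.5 m
3–8 s: |½(2 + 9)(5)| = 27.5 m
8–14 s: v = 0 at t = 190/17 s; triangle areas 243/17 + 192/17 = 435/17 m
14–15 s: |½(-8 + -2)(1)| = 5 m
15–17 s: |½(-2 + -3)(2)| = 5 m
Total distance = 1302/17 m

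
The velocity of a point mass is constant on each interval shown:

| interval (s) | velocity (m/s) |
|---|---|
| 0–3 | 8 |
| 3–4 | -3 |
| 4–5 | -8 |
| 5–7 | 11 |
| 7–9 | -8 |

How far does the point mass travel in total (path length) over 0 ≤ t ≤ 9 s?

73 m

Total distance travelled is ∫|v| dt — sum the magnitudes of each area piece.
0–3 s: |8| × 3 = 24 m
3–4 s: |-3| × 1 = 3 m
4–5 s: |-8| × 1 = 8 m
5–7 s: |11| × 2 = 22 m
7–9 s: |-8| × 2 = 16 m
Total distance = 73 m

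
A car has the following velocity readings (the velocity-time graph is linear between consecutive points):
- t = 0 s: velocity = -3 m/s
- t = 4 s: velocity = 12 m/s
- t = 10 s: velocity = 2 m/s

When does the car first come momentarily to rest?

v changes sign on 0–4 s (from -3 to 12); the graph is linear there, so v = 0 at t = 0 + (3)·(4 − 0)/(12 − -3) = 0.8 s.

t = 0.8 s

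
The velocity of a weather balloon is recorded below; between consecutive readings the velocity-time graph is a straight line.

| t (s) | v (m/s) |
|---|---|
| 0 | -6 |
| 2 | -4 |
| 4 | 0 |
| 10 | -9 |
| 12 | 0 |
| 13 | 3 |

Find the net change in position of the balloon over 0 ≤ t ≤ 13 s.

Displacement is the signed area under the v-t curve.
0–2 s: ½(-6 + -4)(2) = -10 m
2–4 s: ½(-4 + 0)(2) = -4 m
4–10 s: ½(0 + -9)(6) = -27 m
10–12 s: ½(-9 + 0)(2) = -9 m
12–13 s: ½(0 + 3)(1) = 1.5 m
Net displacement = -48.5 m

-48.5 m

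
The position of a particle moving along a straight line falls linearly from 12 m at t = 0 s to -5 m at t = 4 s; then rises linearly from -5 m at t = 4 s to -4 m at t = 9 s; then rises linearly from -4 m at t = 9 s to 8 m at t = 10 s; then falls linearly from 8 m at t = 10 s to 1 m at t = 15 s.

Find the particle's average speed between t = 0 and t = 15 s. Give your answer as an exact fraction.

37/15 m/s

Average speed = (total path length)/(elapsed time); on a piecewise-linear x-t graph the path length is Σ|Δx|.
0–4 s: |Δx| = |-5 − 12| = 17 m
4–9 s: |Δx| = |-4 − -5| = 1 m
9–10 s: |Δx| = |8 − -4| = 12 m
10–15 s: |Δx| = |1 − 8| = 7 m
Total path = 37 m; average speed = 37/15 = 37/15 m/s.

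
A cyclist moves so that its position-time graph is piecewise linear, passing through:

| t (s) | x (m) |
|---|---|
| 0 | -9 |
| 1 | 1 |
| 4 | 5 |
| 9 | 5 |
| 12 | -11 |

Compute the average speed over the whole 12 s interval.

2.5 m/s

Average speed = (total path length)/(elapsed time); on a piecewise-linear x-t graph the path length is Σ|Δx|.
0–1 s: |Δx| = |1 − -9| = 10 m
1–4 s: |Δx| = |5 − 1| = 4 m
4–9 s: |Δx| = |5 − 5| = 0 m
9–12 s: |Δx| = |-11 − 5| = 16 m
Total path = 30 m; average speed = 30/12 = 2.5 m/s.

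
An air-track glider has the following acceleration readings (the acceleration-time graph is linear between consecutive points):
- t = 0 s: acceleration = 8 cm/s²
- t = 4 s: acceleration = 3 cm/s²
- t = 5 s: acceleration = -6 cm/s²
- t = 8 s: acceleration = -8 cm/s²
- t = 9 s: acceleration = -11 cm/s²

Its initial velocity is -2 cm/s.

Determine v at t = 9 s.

Δv equals the area under the a-t graph; then v = v₀ + Δv.
0–4 s: ½(8 + 3)(4) = 22 cm/s
4–5 s: ½(3 + -6)(1) = -1.5 cm/s
5–8 s: ½(-6 + -8)(3) = -21 cm/s
8–9 s: ½(-8 + -11)(1) = -9.5 cm/s
Δv = -10 cm/s, so v(9) = -2 + (-10) = -12 cm/s.

-12 cm/s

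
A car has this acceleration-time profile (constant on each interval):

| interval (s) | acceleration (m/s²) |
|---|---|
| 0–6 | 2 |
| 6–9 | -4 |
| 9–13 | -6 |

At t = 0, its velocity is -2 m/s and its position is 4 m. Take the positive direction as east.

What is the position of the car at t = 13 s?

On each constant-a segment, Δv = aΔt and Δx = v₀Δt + ½aΔt²; chain segment to segment.
0–6 s: v starts -2 m/s; Δx = -2·6 + ½·2·6² = 24 m; v ends 10 m/s.
6–9 s: v starts 10 m/s; Δx = 10·3 + ½·-4·3² = 12 m; v ends -2 m/s.
9–13 s: v starts -2 m/s; Δx = -2·4 + ½·-6·4² = -56 m; v ends -26 m/s.
x(13) = 4 + Σ Δx = -16 m.

-16 m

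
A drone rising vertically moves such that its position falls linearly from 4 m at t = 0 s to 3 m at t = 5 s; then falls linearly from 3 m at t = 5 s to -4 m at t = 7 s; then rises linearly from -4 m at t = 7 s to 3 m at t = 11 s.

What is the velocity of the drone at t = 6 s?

Velocity is the slope of the x-t graph on 5–7 s: (-4 − 3)/(7 − 5) = -3.5 m/s.

-3.5 m/s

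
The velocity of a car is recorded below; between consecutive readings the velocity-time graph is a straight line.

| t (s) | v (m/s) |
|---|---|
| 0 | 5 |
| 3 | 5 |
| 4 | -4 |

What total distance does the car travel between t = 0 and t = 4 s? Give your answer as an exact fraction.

311/18 m

Total distance travelled is ∫|v| dt — sum the magnitudes of each area piece.
0–3 s: |5| × 3 = 15 m
3–4 s: v = 0 at t = 32/9 s; triangle areas 25/18 + 8/9 = 41/18 m
Total distance = 311/18 m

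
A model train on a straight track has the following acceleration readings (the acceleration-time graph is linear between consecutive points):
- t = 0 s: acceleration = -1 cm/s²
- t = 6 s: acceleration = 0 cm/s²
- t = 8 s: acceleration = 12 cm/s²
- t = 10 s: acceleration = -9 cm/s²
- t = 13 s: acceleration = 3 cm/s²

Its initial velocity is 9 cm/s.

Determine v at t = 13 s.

Δv equals the area under the a-t graph; then v = v₀ + Δv.
0–6 s: ½(-1 + 0)(6) = -3 cm/s
6–8 s: ½(0 + 12)(2) = 12 cm/s
8–10 s: ½(12 + -9)(2) = 3 cm/s
10–13 s: ½(-9 + 3)(3) = -9 cm/s
Δv = 3 cm/s, so v(13) = 9 + (3) = 12 cm/s.

12 cm/s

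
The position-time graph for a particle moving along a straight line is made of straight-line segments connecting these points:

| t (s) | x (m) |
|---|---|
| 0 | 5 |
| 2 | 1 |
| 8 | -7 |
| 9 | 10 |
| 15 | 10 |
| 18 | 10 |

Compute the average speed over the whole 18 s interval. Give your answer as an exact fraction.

Average speed = (total path length)/(elapsed time); on a piecewise-linear x-t graph the path length is Σ|Δx|.
0–2 s: |Δx| = |1 − 5| = 4 m
2–8 s: |Δx| = |-7 − 1| = 8 m
8–9 s: |Δx| = |10 − -7| = 17 m
9–15 s: |Δx| = |10 − 10| = 0 m
15–18 s: |Δx| = |10 − 10| = 0 m
Total path = 29 m; average speed = 29/18 = 29/18 m/s.

29/18 m/s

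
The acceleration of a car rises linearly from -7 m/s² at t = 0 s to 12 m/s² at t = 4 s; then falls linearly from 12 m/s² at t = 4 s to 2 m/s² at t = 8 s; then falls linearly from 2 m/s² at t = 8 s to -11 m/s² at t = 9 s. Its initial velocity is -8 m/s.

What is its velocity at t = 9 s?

Δv equals the area under the a-t graph; then v = v₀ + Δv.
0–4 s: ½(-7 + 12)(4) = 10 m/s
4–8 s: ½(12 + 2)(4) = 28 m/s
8–9 s: ½(2 + -11)(1) = -4.5 m/s
Δv = 33.5 m/s, so v(9) = -8 + (33.5) = 25.5 m/s.

25.5 m/s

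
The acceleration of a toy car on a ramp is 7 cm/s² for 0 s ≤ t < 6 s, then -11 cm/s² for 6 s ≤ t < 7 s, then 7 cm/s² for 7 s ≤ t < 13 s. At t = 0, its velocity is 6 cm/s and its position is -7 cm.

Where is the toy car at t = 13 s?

545.5 cm

On each constant-a segment, Δv = aΔt and Δx = v₀Δt + ½aΔt²; chain segment to segment.
0–6 s: v starts 6 cm/s; Δx = 6·6 + ½·7·6² = 162 cm; v ends 48 cm/s.
6–7 s: v starts 48 cm/s; Δx = 48·1 + ½·-11·1² = 42.5 cm; v ends 37 cm/s.
7–13 s: v starts 37 cm/s; Δx = 37·6 + ½·7·6² = 348 cm; v ends 79 cm/s.
x(13) = -7 + Σ Δx = 545.5 cm.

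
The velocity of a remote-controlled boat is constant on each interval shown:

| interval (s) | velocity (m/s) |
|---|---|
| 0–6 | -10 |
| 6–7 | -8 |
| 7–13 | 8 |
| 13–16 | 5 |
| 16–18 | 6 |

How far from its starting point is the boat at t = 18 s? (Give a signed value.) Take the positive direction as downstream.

7 m

Displacement is the signed area under the v-t curve.
0–6 s: -10 × 6 = -60 m
6–7 s: -8 × 1 = -8 m
7–13 s: 8 × 6 = 48 m
13–16 s: 5 × 3 = 15 m
16–18 s: 6 × 2 = 12 m
Net displacement = 7 m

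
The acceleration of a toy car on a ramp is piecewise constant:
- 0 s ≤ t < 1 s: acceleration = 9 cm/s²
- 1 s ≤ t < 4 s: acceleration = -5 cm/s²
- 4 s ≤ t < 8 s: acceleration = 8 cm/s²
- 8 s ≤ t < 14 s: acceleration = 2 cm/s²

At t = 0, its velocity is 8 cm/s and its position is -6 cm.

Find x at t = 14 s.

On each constant-a segment, Δv = aΔt and Δx = v₀Δt + ½aΔt²; chain segment to segment.
0–1 s: v starts 8 cm/s; Δx = 8·1 + ½·9·1² = 12.5 cm; v ends 17 cm/s.
1–4 s: v starts 17 cm/s; Δx = 17·3 + ½·-5·3² = 28.5 cm; v ends 2 cm/s.
4–8 s: v starts 2 cm/s; Δx = 2·4 + ½·8·4² = 72 cm; v ends 34 cm/s.
8–14 s: v starts 34 cm/s; Δx = 34·6 + ½·2·6² = 240 cm; v ends 46 cm/s.
x(14) = -6 + Σ Δx = 347 cm.

347 cm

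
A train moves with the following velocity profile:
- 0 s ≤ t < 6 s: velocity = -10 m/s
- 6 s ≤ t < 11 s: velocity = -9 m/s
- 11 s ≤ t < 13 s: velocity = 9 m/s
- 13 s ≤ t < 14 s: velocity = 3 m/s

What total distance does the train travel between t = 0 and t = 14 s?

Distance (not displacement) is the total path length: add the absolute areas under v-t.
0–6 s: |-10| × 6 = 60 m
6–11 s: |-9| × 5 = 45 m
11–13 s: |9| × 2 = 18 m
13–14 s: |3| × 1 = 3 m
Total distance = 126 m

126 m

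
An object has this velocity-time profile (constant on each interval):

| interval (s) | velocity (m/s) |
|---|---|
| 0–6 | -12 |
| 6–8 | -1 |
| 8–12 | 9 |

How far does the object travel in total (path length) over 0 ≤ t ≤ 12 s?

Total distance travelled is ∫|v| dt — sum the magnitudes of each area piece.
0–6 s: |-12| × 6 = 72 m
6–8 s: |-1| × 2 = 2 m
8–12 s: |9| × 4 = 36 m
Total distance = 110 m

110 m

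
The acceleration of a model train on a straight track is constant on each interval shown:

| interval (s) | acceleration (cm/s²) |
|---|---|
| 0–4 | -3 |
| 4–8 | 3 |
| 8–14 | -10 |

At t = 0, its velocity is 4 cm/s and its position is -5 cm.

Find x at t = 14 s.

-177 cm

On each constant-a segment, Δv = aΔt and Δx = v₀Δt + ½aΔt²; chain segment to segment.
0–4 s: v starts 4 cm/s; Δx = 4·4 + ½·-3·4² = -8 cm; v ends -8 cm/s.
4–8 s: v starts -8 cm/s; Δx = -8·4 + ½·3·4² = -8 cm; v ends 4 cm/s.
8–14 s: v starts 4 cm/s; Δx = 4·6 + ½·-10·6² = -156 cm; v ends -56 cm/s.
x(14) = -5 + Σ Δx = -177 cm.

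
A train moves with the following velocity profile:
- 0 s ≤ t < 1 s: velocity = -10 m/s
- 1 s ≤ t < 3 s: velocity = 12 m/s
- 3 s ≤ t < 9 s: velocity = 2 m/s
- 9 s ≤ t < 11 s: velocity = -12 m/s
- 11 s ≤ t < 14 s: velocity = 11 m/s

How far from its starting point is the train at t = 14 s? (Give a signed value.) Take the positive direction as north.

Net displacement equals the area under the velocity-time graph (areas below the axis count negative).
0–1 s: -10 × 1 = -10 m
1–3 s: 12 × 2 = 24 m
3–9 s: 2 × 6 = 12 m
9–11 s: -12 × 2 = -24 m
11–14 s: 11 × 3 = 33 m
Net displacement = 35 m

35 m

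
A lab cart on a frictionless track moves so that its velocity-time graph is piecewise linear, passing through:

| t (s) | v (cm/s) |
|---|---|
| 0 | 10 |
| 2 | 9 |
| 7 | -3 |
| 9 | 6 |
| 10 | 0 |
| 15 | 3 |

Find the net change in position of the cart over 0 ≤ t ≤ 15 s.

Net displacement equals the area under the velocity-time graph (areas below the axis count negative).
0–2 s: ½(10 + 9)(2) = 19 cm
2–7 s: ½(9 + -3)(5) = 15 cm
7–9 s: ½(-3 + 6)(2) = 3 cm
9–10 s: ½(6 + 0)(1) = 3 cm
10–15 s: ½(0 + 3)(5) = 7.5 cm
Net displacement = 47.5 cm

47.5 cm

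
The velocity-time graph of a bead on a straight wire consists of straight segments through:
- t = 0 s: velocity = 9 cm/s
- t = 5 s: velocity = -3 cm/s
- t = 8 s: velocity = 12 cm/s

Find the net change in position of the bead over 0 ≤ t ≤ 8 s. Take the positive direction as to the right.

Net displacement equals the area under the velocity-time graph (areas below the axis count negative).
0–5 s: ½(9 + -3)(5) = 15 cm
5–8 s: ½(-3 + 12)(3) = 13.5 cm
Net displacement = 28.5 cm

28.5 cm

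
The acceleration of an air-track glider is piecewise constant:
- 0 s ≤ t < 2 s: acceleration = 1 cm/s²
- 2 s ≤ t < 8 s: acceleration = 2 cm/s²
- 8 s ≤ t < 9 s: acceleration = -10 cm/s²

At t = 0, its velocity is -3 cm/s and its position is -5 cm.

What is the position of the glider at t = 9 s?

27 cm

On each constant-a segment, Δv = aΔt and Δx = v₀Δt + ½aΔt²; chain segment to segment.
0–2 s: v starts -3 cm/s; Δx = -3·2 + ½·1·2² = -4 cm; v ends -1 cm/s.
2–8 s: v starts -1 cm/s; Δx = -1·6 + ½·2·6² = 30 cm; v ends 11 cm/s.
8–9 s: v starts 11 cm/s; Δx = 11·1 + ½·-10·1² = 6 cm; v ends 1 cm/s.
x(9) = -5 + Σ Δx = 27 cm.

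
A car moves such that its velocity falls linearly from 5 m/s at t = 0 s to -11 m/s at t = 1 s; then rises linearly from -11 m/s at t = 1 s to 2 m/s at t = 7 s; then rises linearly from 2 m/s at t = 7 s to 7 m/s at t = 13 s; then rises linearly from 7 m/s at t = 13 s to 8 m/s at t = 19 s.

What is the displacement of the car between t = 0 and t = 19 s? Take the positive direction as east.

Displacement is the signed area under the v-t curve.
0–1 s: ½(5 + -11)(1) = -3 m
1–7 s: ½(-11 + 2)(6) = -27 m
7–13 s: ½(2 + 7)(6) = 27 m
13–19 s: ½(7 + 8)(6) = 45 m
Net displacement = 42 m

42 m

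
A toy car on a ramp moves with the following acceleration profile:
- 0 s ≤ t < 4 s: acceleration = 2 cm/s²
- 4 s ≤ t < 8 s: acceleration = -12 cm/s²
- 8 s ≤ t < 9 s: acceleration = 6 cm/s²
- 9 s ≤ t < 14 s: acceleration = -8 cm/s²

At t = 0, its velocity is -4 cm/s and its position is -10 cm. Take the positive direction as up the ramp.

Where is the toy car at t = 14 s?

-421 cm

On each constant-a segment, Δv = aΔt and Δx = v₀Δt + ½aΔt²; chain segment to segment.
0–4 s: v starts -4 cm/s; Δx = -4·4 + ½·2·4² = 0 cm; v ends 4 cm/s.
4–8 s: v starts 4 cm/s; Δx = 4·4 + ½·-12·4² = -80 cm; v ends -44 cm/s.
8–9 s: v starts -44 cm/s; Δx = -44·1 + ½·6·1² = -41 cm; v ends -38 cm/s.
9–14 s: v starts -38 cm/s; Δx = -38·5 + ½·-8·5² = -290 cm; v ends -78 cm/s.
x(14) = -10 + Σ Δx = -421 cm.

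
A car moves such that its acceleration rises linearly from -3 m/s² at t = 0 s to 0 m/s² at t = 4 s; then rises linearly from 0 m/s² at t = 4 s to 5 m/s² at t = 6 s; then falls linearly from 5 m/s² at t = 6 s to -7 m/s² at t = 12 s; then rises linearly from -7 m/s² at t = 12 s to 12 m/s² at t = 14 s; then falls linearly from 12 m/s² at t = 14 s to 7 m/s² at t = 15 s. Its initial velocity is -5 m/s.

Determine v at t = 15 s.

2.5 m/s

Δv equals the area under the a-t graph; then v = v₀ + Δv.
0–4 s: ½(-3 + 0)(4) = -6 m/s
4–6 s: ½(0 + 5)(2) = 5 m/s
6–12 s: ½(5 + -7)(6) = -6 m/s
12–14 s: ½(-7 + 12)(2) = 5 m/s
14–15 s: ½(12 + 7)(1) = 9.5 m/s
Δv = 7.5 m/s, so v(15) = -5 + (7.5) = 2.5 m/s.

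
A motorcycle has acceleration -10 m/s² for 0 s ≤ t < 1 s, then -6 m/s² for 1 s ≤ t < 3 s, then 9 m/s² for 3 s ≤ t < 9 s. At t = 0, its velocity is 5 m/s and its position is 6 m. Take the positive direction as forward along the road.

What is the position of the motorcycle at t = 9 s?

On each constant-a segment, Δv = aΔt and Δx = v₀Δt + ½aΔt²; chain segment to segment.
0–1 s: v starts 5 m/s; Δx = 5·1 + ½·-10·1² = 0 m; v ends -5 m/s.
1–3 s: v starts -5 m/s; Δx = -5·2 + ½·-6·2² = -22 m; v ends -17 m/s.
3–9 s: v starts -17 m/s; Δx = -17·6 + ½·9·6² = 60 m; v ends 37 m/s.
x(9) = 6 + Σ Δx = 44 m.

44 m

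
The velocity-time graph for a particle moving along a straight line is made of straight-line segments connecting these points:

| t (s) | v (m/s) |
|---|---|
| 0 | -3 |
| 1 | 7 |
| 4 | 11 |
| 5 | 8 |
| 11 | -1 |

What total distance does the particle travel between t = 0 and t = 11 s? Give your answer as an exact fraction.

Distance (not displacement) is the total path length: add the absolute areas under v-t.
0–1 s: v = 0 at t = 0.3 s; triangle areas 0.45 + 2.45 = 2.9 m
1–4 s: |½(7 + 11)(3)| = 27 m
4–5 s: |½(11 + 8)(1)| = 9.5 m
5–11 s: v = 0 at t = 31/3 s; triangle areas 64/3 + 1/3 = 65/3 m
Total distance = 916/15 m

916/15 m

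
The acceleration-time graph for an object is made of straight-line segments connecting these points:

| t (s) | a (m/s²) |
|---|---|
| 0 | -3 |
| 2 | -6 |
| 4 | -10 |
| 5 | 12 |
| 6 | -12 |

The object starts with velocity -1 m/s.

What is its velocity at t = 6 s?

-25 m/s

Δv equals the area under the a-t graph; then v = v₀ + Δv.
0–2 s: ½(-3 + -6)(2) = -9 m/s
2–4 s: ½(-6 + -10)(2) = -16 m/s
4–5 s: ½(-10 + 12)(1) = 1 m/s
5–6 s: ½(12 + -12)(1) = 0 m/s
Δv = -24 m/s, so v(6) = -1 + (-24) = -25 m/s.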